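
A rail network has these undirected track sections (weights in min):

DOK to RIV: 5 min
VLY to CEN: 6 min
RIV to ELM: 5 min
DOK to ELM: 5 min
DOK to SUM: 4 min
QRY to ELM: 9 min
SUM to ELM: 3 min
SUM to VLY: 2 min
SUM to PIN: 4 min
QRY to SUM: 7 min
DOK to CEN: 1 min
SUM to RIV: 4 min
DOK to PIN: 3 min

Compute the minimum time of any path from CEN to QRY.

Running Dijkstra from CEN:
CEN: 0
DOK: 1  (via CEN)
PIN: 4  (via DOK)
SUM: 5  (via DOK)
ELM: 6  (via DOK)
RIV: 6  (via DOK)
VLY: 6  (via CEN)
QRY: 12  (via SUM)
Shortest route: CEN → DOK → SUM → QRY = 12 min.

12 min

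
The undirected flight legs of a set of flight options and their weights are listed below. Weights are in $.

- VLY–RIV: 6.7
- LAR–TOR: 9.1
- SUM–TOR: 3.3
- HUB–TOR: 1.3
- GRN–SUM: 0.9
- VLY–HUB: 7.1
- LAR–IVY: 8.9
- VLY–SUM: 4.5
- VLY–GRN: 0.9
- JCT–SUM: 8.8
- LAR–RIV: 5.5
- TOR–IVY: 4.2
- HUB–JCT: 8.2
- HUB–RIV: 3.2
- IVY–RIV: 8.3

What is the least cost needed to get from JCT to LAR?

$16.9

Candidate routes:
JCT - SUM - TOR - HUB - RIV - LAR: 8.8+3.3+1.3+3.2+5.5 = 22.1
JCT - HUB - RIV - LAR: 8.2+3.2+5.5 = 16.9
JCT - HUB - TOR - LAR: 8.2+1.3+9.1 = 18.6
JCT - SUM - TOR - LAR: 8.8+3.3+9.1 = 21.2
Cheapest is JCT - HUB - RIV - LAR at $16.9.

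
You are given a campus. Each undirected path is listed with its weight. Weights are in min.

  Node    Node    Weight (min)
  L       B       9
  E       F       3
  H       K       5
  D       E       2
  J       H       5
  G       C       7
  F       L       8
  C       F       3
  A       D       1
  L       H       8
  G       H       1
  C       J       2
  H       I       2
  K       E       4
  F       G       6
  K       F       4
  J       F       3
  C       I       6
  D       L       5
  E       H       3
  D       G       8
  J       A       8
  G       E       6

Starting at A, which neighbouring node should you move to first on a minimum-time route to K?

D

Compare a few routes:
A → D → E → K: 1+2+4 = 7
A → D → E → F → K: 1+2+3+4 = 10
Cheapest is A → D → E → K at 7 min.
So from A the first move is to D.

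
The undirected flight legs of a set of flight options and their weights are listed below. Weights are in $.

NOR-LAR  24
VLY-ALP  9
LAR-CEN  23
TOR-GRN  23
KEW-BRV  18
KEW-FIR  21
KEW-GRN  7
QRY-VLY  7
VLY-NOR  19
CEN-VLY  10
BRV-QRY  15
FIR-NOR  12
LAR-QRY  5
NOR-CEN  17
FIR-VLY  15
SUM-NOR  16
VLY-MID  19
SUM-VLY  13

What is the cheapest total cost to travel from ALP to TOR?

$75

Settle nodes by increasing distance from ALP:
ALP: 0
VLY: 9  (via ALP)
QRY: 16  (via VLY)
CEN: 19  (via VLY)
LAR: 21  (via QRY)
SUM: 22  (via VLY)
FIR: 24  (via VLY)
MID: 28  (via VLY)
NOR: 28  (via VLY)
BRV: 31  (via QRY)
KEW: 45  (via FIR)
GRN: 52  (via KEW)
TOR: 75  (via GRN)
Shortest route: ALP → VLY → FIR → KEW → GRN → TOR = $75.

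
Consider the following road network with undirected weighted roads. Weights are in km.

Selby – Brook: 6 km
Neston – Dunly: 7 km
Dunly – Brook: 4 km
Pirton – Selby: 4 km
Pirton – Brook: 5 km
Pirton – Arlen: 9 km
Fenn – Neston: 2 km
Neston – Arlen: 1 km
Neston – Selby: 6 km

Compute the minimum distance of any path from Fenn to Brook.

13 km

Shortest distances from Fenn:
Fenn: 0
Neston: 2  (via Fenn)
Arlen: 3  (via Neston)
Selby: 8  (via Neston)
Dunly: 9  (via Neston)
Pirton: 12  (via Arlen)
Brook: 13  (via Dunly)
Shortest route: Fenn–Neston–Dunly–Brook = 13 km.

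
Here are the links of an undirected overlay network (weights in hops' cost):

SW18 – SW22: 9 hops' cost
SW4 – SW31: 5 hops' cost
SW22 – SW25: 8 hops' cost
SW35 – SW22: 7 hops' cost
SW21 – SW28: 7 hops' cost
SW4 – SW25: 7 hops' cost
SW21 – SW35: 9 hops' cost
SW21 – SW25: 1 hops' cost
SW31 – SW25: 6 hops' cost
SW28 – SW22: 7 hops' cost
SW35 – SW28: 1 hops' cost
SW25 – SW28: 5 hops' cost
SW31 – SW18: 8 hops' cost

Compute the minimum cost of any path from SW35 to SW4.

Enumerating some paths:
SW35–SW28–SW21–SW25–SW4: 1+7+1+7 = 16
SW35–SW28–SW25–SW4: 1+5+7 = 13
Cheapest is SW35–SW28–SW25–SW4 at 13 hops' cost.

13 hops' cost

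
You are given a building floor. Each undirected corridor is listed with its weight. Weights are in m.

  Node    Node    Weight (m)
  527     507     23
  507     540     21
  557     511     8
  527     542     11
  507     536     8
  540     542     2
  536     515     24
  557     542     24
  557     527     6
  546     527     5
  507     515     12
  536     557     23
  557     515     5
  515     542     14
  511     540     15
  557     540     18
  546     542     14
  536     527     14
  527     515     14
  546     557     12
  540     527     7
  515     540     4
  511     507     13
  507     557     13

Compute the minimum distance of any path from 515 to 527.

11 m

Compare a few routes:
515 → 557 → 546 → 527: 5+12+5 = 22
515 → 527: 14 = 14
515 → 540 → 542 → 527: 4+2+11 = 17
515 → 540 → 527: 4+7 = 11
The minimum is 11 m via 515 → 540 → 527.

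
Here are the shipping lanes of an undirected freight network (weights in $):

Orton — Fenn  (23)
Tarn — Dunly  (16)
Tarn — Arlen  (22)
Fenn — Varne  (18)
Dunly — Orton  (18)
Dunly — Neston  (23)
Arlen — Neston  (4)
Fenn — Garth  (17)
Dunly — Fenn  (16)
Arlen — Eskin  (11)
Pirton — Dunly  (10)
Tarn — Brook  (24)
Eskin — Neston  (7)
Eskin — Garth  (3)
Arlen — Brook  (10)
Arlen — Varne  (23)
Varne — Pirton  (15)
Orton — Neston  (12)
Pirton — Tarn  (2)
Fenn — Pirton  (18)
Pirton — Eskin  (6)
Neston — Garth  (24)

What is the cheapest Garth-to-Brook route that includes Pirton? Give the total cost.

$35

Shortest Garth→Pirton: Garth → Eskin → Pirton = 9
Best Pirton to Brook: Pirton → Tarn → Brook costing 26
Total via Pirton: 9 + 26 = $35.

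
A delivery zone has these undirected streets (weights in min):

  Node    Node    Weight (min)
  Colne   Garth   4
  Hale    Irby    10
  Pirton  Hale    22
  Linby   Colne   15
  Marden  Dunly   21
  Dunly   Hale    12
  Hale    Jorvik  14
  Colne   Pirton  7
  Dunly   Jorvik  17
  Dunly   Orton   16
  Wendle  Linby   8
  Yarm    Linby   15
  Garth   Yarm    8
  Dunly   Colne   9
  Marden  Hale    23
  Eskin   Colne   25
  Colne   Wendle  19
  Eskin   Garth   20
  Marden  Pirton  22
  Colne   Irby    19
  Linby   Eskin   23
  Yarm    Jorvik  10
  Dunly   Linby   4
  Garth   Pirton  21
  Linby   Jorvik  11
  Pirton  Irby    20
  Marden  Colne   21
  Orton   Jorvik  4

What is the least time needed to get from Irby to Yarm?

31 min

Compare a few routes:
Irby → Colne → Garth → Yarm: 19+4+8 = 31
Irby → Hale → Dunly → Linby → Yarm: 10+12+4+15 = 41
Irby → Pirton → Colne → Garth → Yarm: 20+7+4+8 = 39
Irby → Hale → Jorvik → Yarm: 10+14+10 = 34
Cheapest is Irby → Colne → Garth → Yarm at 31 min.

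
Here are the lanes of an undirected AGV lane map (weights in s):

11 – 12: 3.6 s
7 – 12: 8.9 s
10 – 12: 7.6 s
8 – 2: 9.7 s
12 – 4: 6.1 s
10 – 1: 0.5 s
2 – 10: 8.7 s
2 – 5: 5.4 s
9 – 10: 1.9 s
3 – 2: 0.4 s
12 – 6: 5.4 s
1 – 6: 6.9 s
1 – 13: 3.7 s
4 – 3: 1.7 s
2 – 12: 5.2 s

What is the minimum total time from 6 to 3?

11 s

Settle nodes by increasing distance from 6:
6: 0
12: 5.4  (via 6)
1: 6.9  (via 6)
10: 7.4  (via 1)
11: 9  (via 12)
9: 9.3  (via 10)
2: 10.6  (via 12)
13: 10.6  (via 1)
3: 11  (via 2)
Shortest route: 6 → 12 → 2 → 3 = 11 s.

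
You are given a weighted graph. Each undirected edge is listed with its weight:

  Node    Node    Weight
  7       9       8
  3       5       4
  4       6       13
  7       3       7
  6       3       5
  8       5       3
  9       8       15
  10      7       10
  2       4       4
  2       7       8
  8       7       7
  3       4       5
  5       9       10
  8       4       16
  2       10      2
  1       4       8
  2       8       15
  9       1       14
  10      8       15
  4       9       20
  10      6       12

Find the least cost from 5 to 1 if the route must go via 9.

24

Best 5 to 9: 5–9 costing 10
Best 9 to 1: 9–1 costing 14
Total via 9: 10 + 14 = 24.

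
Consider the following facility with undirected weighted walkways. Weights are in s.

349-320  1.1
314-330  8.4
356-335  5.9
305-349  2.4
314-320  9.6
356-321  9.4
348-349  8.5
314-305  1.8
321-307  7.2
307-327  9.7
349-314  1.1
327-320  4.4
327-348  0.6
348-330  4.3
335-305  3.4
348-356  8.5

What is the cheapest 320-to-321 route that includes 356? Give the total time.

Shortest 320→356: 320 → 349 → 305 → 335 → 356 = 12.8
Shortest 356→321: 356 → 321 = 9.4
Total via 356: 12.8 + 9.4 = 22.2 s.

22.2 s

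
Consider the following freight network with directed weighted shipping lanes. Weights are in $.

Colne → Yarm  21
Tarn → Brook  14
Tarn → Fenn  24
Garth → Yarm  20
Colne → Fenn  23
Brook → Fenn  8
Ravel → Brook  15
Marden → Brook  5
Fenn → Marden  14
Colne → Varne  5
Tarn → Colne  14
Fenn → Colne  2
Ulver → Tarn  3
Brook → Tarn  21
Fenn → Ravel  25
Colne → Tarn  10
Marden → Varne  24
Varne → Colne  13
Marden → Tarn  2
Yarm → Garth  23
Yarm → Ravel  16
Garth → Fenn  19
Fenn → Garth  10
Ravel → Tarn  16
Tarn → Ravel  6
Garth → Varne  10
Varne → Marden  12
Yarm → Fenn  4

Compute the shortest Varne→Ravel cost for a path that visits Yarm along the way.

Best Varne to Yarm: Varne–Colne–Yarm costing 34
Shortest Yarm→Ravel: Yarm–Ravel = 16
Total via Yarm: 34 + 16 = $50.

$50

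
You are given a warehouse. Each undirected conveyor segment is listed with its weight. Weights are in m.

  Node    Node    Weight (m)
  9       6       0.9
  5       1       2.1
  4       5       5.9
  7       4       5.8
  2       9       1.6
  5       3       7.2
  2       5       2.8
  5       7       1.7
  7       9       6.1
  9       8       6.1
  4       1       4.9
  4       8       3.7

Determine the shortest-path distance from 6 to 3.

Settle nodes by increasing distance from 6:
6: 0
9: 0.9  (via 6)
2: 2.5  (via 9)
5: 5.3  (via 2)
7: 7  (via 9)
8: 7  (via 9)
1: 7.4  (via 5)
4: 10.7  (via 8)
3: 12.5  (via 5)
Shortest route: 6–9–2–5–3 = 12.5 m.

12.5 m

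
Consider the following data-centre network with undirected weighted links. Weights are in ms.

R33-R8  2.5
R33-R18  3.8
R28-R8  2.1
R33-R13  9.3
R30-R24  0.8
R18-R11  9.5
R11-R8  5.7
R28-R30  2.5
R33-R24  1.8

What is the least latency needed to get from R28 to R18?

8.4 ms

Running Dijkstra from R28:
R28: 0
R8: 2.1  (via R28)
R30: 2.5  (via R28)
R24: 3.3  (via R30)
R33: 4.6  (via R8)
R11: 7.8  (via R8)
R18: 8.4  (via R33)
Shortest route: R28 → R8 → R33 → R18 = 8.4 ms.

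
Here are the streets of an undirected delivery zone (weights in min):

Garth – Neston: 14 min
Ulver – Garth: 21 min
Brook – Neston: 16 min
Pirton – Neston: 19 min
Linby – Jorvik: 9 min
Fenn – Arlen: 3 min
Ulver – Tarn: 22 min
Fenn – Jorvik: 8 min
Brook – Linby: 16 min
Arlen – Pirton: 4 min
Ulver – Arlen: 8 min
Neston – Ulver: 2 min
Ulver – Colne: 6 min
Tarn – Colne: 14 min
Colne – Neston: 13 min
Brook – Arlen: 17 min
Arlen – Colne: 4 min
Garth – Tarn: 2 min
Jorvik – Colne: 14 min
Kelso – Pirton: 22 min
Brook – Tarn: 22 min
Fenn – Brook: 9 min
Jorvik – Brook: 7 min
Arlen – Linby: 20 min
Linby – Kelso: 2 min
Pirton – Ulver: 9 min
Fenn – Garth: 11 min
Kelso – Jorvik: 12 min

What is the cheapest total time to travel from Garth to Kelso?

Running Dijkstra from Garth:
Garth: 0
Tarn: 2  (via Garth)
Fenn: 11  (via Garth)
Neston: 14  (via Garth)
Arlen: 14  (via Fenn)
Ulver: 16  (via Neston)
Colne: 16  (via Tarn)
Pirton: 18  (via Arlen)
Jorvik: 19  (via Fenn)
Brook: 20  (via Fenn)
Linby: 28  (via Jorvik)
Kelso: 30  (via Linby)
Shortest route: Garth → Fenn → Jorvik → Linby → Kelso = 30 min.

30 min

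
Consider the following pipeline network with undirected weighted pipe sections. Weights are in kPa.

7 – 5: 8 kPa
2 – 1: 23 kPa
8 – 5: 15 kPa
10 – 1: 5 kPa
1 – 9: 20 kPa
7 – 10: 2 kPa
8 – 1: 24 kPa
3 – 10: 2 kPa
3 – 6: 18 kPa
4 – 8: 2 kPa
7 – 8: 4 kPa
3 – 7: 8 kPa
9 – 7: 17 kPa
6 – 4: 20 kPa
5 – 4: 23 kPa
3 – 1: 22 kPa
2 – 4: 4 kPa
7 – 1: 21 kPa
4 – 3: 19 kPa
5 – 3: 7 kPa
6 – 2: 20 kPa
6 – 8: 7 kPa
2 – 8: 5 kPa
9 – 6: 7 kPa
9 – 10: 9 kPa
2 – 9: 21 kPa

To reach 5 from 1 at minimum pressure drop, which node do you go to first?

10

Compare a few routes:
1 - 10 - 7 - 5: 5+2+8 = 15
1 - 10 - 3 - 5: 5+2+7 = 14
The minimum is 14 kPa via 1 - 10 - 3 - 5.
So from 1 the first move is to 10.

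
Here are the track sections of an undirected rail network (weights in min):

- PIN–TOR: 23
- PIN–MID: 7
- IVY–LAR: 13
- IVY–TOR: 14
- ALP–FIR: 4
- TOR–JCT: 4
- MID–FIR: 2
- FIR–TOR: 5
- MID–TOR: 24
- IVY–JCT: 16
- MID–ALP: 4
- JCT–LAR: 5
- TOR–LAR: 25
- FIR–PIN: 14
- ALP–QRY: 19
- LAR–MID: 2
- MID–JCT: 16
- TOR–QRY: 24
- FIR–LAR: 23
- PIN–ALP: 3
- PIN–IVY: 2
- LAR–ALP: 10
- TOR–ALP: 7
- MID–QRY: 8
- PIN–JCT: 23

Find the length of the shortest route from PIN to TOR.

10 min

Enumerating some paths:
PIN–MID–FIR–TOR: 7+2+5 = 14
PIN–ALP–MID–FIR–TOR: 3+4+2+5 = 14
PIN–ALP–TOR: 3+7 = 10
PIN–ALP–FIR–TOR: 3+4+5 = 12
Cheapest is PIN–ALP–TOR at 10 min.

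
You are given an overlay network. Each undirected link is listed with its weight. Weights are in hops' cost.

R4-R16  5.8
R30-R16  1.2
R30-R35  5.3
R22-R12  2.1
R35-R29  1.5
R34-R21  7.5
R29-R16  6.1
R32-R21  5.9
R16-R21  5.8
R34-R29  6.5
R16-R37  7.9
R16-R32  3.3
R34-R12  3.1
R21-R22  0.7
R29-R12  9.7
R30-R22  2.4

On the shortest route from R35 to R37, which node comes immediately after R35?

R30

Compare a few routes:
R35 → R30 → R22 → R21 → R16 → R37: 5.3+2.4+0.7+5.8+7.9 = 22.1
R35 → R30 → R16 → R37: 5.3+1.2+7.9 = 14.4
R35 → R29 → R16 → R37: 1.5+6.1+7.9 = 15.5
The minimum is 14.4 hops' cost via R35 → R30 → R16 → R37.
So from R35 the first move is to R30.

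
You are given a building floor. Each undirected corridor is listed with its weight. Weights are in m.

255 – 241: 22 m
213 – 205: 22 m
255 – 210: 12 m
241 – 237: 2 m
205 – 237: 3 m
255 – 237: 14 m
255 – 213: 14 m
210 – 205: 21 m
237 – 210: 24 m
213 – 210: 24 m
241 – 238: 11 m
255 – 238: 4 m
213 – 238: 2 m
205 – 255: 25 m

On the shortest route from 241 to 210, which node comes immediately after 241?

237

Candidate routes:
241 → 237 → 255 → 210: 2+14+12 = 28
241 → 238 → 255 → 210: 11+4+12 = 27
241 → 237 → 210: 2+24 = 26
The minimum is 26 m via 241 → 237 → 210.
So from 241 the first move is to 237.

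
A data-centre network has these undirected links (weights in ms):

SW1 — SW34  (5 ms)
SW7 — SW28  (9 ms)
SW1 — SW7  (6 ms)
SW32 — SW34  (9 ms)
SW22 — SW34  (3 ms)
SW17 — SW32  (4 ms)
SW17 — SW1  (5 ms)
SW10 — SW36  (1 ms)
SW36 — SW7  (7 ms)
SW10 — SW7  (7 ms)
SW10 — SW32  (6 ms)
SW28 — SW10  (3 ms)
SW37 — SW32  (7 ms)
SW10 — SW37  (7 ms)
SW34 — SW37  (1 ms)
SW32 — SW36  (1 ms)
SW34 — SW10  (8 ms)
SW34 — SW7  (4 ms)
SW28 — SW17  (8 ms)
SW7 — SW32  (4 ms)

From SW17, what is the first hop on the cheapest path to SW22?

Candidate routes:
SW17 - SW1 - SW34 - SW22: 5+5+3 = 13
SW17 - SW32 - SW37 - SW34 - SW22: 4+7+1+3 = 15
SW17 - SW32 - SW7 - SW34 - SW22: 4+4+4+3 = 15
The minimum is 13 ms via SW17 - SW1 - SW34 - SW22.
So from SW17 the first move is to SW1.

SW1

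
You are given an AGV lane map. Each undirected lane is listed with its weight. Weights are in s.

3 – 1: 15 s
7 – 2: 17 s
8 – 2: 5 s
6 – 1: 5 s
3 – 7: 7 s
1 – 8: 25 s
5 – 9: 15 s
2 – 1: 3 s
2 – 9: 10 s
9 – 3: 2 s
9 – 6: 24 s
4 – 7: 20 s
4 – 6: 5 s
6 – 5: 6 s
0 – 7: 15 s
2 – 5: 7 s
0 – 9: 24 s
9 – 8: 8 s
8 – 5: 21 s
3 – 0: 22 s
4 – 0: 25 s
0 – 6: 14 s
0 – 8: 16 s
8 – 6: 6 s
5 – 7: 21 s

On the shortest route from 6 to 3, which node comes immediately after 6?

8

Enumerating some paths:
6 - 1 - 2 - 9 - 3: 5+3+10+2 = 20
6 - 8 - 9 - 3: 6+8+2 = 16
6 - 1 - 3: 5+15 = 20
Cheapest is 6 - 8 - 9 - 3 at 16 s.
So from 6 the first move is to 8.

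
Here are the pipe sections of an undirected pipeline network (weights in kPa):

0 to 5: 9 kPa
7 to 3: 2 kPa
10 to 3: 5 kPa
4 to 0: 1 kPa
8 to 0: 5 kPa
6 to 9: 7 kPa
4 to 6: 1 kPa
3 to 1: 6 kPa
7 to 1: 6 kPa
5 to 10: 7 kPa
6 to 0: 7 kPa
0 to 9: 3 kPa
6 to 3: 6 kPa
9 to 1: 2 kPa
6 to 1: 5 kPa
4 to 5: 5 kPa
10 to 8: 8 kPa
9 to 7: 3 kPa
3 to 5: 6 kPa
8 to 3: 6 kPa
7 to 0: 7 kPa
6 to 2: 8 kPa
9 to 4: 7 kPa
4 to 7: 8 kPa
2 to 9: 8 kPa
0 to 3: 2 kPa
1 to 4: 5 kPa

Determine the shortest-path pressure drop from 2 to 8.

15 kPa

Compare a few routes:
2 → 6 → 4 → 0 → 3 → 8: 8+1+1+2+6 = 18
2 → 9 → 0 → 8: 8+3+5 = 16
2 → 6 → 4 → 0 → 8: 8+1+1+5 = 15
2 → 9 → 7 → 3 → 8: 8+3+2+6 = 19
The minimum is 15 kPa via 2 → 6 → 4 → 0 → 8.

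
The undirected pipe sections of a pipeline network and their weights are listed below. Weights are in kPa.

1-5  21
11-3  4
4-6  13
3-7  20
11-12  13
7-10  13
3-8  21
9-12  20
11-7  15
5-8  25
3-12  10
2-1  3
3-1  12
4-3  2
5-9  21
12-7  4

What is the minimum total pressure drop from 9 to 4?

Enumerating some paths:
9 → 12 → 3 → 4: 20+10+2 = 32
9 → 12 → 7 → 11 → 3 → 4: 20+4+15+4+2 = 45
9 → 12 → 11 → 3 → 4: 20+13+4+2 = 39
The minimum is 32 kPa via 9 → 12 → 3 → 4.

32 kPa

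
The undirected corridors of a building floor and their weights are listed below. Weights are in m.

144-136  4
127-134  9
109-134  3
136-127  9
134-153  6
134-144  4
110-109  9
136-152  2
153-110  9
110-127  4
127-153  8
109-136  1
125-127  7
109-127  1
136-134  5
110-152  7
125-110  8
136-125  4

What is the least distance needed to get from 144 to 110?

10 m

Enumerating some paths:
144 → 136 → 152 → 110: 4+2+7 = 13
144 → 136 → 109 → 127 → 110: 4+1+1+4 = 10
144 → 134 → 109 → 127 → 110: 4+3+1+4 = 12
The minimum is 10 m via 144 → 136 → 109 → 127 → 110.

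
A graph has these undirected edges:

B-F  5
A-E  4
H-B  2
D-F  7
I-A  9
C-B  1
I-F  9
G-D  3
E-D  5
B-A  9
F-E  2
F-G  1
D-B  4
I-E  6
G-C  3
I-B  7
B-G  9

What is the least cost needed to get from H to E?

Enumerating some paths:
H - B - F - E: 2+5+2 = 9
H - B - D - E: 2+4+5 = 11
H - B - D - G - F - E: 2+4+3+1+2 = 12
Cheapest is H - B - F - E at 9.

9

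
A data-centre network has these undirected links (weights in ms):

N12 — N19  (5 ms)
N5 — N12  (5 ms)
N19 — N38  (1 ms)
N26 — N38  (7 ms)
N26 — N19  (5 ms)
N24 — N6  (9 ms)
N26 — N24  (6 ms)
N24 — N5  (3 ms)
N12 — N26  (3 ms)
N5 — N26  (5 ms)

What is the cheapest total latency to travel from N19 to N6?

20 ms

Compare a few routes:
N19 - N38 - N26 - N24 - N6: 1+7+6+9 = 23
N19 - N26 - N24 - N6: 5+6+9 = 20
N19 - N12 - N5 - N24 - N6: 5+5+3+9 = 22
N19 - N26 - N5 - N24 - N6: 5+5+3+9 = 22
The minimum is 20 ms via N19 - N26 - N24 - N6.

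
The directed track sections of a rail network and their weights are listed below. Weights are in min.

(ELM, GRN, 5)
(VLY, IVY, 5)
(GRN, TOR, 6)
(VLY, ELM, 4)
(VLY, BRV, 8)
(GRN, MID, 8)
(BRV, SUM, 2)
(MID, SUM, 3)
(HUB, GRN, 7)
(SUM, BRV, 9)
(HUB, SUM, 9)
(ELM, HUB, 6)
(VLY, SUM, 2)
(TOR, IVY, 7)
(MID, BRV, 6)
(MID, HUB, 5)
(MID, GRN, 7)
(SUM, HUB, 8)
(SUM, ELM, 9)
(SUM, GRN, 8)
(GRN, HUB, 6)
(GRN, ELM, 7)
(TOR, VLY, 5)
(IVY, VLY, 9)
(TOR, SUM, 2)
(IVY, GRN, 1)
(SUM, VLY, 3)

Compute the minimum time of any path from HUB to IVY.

17 min

Candidate routes:
HUB–SUM–VLY–IVY: 9+3+5 = 17
HUB–GRN–TOR–IVY: 7+6+7 = 20
Cheapest is HUB–SUM–VLY–IVY at 17 min.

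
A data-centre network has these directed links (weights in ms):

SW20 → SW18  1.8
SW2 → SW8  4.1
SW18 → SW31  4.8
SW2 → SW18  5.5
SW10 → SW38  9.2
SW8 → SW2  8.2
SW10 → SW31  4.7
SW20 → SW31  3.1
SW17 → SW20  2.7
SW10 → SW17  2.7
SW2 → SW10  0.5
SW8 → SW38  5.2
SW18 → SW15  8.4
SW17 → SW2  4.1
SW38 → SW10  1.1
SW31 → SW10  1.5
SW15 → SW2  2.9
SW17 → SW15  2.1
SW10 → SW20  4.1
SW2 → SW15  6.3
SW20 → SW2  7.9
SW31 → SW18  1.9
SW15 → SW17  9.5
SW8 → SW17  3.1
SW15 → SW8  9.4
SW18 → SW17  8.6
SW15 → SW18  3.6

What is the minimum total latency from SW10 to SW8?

Candidate routes:
SW10 → SW17 → SW15 → SW2 → SW8: 2.7+2.1+2.9+4.1 = 11.8
SW10 → SW17 → SW2 → SW8: 2.7+4.1+4.1 = 10.9
Cheapest is SW10 → SW17 → SW2 → SW8 at 10.9 ms.

10.9 ms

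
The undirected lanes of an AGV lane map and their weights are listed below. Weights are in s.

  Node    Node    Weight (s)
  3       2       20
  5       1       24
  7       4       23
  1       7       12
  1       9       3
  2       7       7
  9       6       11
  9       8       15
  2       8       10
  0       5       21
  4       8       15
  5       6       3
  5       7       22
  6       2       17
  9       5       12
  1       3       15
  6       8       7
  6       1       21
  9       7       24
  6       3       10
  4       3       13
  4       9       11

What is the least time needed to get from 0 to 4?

44 s

Compare a few routes:
0 → 5 → 9 → 4: 21+12+11 = 44
0 → 5 → 6 → 8 → 4: 21+3+7+15 = 46
Cheapest is 0 → 5 → 9 → 4 at 44 s.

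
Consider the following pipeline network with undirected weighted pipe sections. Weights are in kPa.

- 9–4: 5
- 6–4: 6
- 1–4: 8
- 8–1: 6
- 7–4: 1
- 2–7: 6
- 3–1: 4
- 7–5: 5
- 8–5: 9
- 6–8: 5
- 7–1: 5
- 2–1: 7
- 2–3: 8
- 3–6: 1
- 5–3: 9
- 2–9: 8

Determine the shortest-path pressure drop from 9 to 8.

Compare a few routes:
9–4–7–1–8: 5+1+5+6 = 17
9–4–7–5–8: 5+1+5+9 = 20
9–4–6–8: 5+6+5 = 16
9–4–1–8: 5+8+6 = 19
The minimum is 16 kPa via 9–4–6–8.

16 kPa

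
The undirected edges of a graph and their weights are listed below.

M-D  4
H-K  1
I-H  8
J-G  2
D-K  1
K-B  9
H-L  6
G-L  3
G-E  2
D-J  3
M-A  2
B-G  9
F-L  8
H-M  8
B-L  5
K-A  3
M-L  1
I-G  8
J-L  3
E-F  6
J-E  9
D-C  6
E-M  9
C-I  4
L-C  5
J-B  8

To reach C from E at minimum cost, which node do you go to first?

Enumerating some paths:
E - G - J - L - C: 2+2+3+5 = 12
E - G - L - C: 2+3+5 = 10
The minimum is 10 via E - G - L - C.
So from E the first move is to G.

G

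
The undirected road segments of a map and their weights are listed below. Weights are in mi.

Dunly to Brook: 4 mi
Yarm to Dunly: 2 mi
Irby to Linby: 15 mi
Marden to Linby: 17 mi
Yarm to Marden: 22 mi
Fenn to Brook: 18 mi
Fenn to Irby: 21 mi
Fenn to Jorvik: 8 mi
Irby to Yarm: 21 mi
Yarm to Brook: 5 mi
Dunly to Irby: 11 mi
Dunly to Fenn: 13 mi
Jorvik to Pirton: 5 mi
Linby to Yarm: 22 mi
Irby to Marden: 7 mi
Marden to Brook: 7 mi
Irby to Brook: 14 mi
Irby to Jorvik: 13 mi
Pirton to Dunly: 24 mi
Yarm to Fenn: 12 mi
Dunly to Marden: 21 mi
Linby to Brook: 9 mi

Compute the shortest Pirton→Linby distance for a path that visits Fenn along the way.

39 mi

Best Pirton to Fenn: Pirton–Jorvik–Fenn costing 13
Shortest Fenn→Linby: Fenn–Yarm–Brook–Linby = 26
Total via Fenn: 13 + 26 = 39 mi.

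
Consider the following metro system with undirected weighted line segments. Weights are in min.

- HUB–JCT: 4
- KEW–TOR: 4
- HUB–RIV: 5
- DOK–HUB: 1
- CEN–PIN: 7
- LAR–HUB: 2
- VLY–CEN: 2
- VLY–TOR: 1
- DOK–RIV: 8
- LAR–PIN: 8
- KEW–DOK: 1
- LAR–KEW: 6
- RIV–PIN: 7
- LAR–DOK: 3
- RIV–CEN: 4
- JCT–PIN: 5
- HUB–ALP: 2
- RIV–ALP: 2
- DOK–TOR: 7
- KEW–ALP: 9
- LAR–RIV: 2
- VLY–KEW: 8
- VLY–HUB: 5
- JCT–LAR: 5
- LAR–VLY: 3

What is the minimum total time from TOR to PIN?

10 min

Compare a few routes:
TOR → VLY → CEN → PIN: 1+2+7 = 10
TOR → VLY → LAR → PIN: 1+3+8 = 12
TOR → VLY → LAR → JCT → PIN: 1+3+5+5 = 14
TOR → VLY → LAR → RIV → PIN: 1+3+2+7 = 13
The minimum is 10 min via TOR → VLY → CEN → PIN.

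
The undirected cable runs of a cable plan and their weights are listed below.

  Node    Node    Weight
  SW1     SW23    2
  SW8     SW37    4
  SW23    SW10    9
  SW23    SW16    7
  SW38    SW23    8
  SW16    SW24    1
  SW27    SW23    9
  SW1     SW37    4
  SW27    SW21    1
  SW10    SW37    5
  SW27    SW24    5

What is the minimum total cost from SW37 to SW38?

14

Shortest distances from SW37:
SW37: 0
SW8: 4  (via SW37)
SW1: 4  (via SW37)
SW10: 5  (via SW37)
SW23: 6  (via SW1)
SW16: 13  (via SW23)
SW38: 14  (via SW23)
Shortest route: SW37–SW1–SW23–SW38 = 14.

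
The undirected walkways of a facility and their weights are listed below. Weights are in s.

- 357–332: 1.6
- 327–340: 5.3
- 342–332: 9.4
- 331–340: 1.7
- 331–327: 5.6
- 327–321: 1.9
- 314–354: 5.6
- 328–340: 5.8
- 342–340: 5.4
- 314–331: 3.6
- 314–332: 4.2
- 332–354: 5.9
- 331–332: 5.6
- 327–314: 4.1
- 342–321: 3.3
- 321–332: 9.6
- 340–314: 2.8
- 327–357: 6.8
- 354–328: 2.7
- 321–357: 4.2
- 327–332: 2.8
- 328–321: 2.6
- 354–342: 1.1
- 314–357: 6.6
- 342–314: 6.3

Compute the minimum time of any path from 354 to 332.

5.9 s

Enumerating some paths:
354 → 332: 5.9 = 5.9
354 → 328 → 321 → 327 → 332: 2.7+2.6+1.9+2.8 = 10
354 → 314 → 332: 5.6+4.2 = 9.8
354 → 342 → 321 → 327 → 332: 1.1+3.3+1.9+2.8 = 9.1
Cheapest is 354 → 332 at 5.9 s.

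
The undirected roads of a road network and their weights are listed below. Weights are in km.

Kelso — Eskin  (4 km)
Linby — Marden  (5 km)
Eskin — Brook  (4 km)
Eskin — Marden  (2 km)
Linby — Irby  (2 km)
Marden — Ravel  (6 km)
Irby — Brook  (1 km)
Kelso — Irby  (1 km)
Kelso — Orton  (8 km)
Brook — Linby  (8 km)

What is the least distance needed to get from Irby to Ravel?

Shortest distances from Irby:
Irby: 0
Brook: 1  (via Irby)
Kelso: 1  (via Irby)
Linby: 2  (via Irby)
Eskin: 5  (via Brook)
Marden: 7  (via Linby)
Orton: 9  (via Kelso)
Ravel: 13  (via Marden)
Shortest route: Irby–Linby–Marden–Ravel = 13 km.

13 km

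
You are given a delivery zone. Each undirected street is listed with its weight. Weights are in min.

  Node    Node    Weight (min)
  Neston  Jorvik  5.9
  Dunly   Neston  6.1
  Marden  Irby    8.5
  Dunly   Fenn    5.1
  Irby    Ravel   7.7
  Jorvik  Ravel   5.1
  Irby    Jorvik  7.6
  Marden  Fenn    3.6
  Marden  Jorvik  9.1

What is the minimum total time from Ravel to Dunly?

Settle nodes by increasing distance from Ravel:
Ravel: 0
Jorvik: 5.1  (via Ravel)
Irby: 7.7  (via Ravel)
Neston: 11  (via Jorvik)
Marden: 14.2  (via Jorvik)
Dunly: 17.1  (via Neston)
Shortest route: Ravel–Jorvik–Neston–Dunly = 17.1 min.

17.1 min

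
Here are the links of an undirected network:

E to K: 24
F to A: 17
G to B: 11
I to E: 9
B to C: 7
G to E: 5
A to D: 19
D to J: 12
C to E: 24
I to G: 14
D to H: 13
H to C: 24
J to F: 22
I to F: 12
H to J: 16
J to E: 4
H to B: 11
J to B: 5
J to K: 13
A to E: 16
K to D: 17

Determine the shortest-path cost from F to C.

Enumerating some paths:
F–I–E–J–B–C: 12+9+4+5+7 = 37
F–J–B–C: 22+5+7 = 34
The minimum is 34 via F–J–B–C.

34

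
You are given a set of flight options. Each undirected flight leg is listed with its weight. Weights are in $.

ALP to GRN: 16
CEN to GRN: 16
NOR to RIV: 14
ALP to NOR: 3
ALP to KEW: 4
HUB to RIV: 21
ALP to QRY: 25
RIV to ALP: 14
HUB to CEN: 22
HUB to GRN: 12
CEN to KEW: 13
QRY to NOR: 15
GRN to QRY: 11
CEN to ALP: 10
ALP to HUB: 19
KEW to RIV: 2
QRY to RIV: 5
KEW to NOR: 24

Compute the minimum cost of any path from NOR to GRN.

$19

Compare a few routes:
NOR → ALP → GRN: 3+16 = 19
NOR → ALP → KEW → RIV → QRY → GRN: 3+4+2+5+11 = 25
The minimum is $19 via NOR → ALP → GRN.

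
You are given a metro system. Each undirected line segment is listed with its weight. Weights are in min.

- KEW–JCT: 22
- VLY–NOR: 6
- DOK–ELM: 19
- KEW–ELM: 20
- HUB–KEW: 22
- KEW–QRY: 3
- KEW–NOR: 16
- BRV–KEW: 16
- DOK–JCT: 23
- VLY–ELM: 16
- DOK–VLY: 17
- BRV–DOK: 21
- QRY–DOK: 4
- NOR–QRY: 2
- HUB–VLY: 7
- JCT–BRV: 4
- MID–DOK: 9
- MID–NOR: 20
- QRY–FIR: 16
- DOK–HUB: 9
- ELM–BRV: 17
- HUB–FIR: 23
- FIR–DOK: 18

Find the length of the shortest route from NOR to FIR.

18 min

Shortest distances from NOR:
NOR: 0
QRY: 2  (via NOR)
KEW: 5  (via QRY)
DOK: 6  (via QRY)
VLY: 6  (via NOR)
HUB: 13  (via VLY)
MID: 15  (via DOK)
FIR: 18  (via QRY)
Shortest route: NOR → QRY → FIR = 18 min.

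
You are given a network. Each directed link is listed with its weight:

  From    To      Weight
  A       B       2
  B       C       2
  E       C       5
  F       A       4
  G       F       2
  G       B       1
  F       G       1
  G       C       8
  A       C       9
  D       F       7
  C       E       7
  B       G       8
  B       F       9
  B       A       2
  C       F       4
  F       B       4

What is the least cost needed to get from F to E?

Settle nodes by increasing distance from F:
F: 0
G: 1  (via F)
B: 2  (via G)
A: 4  (via F)
C: 4  (via B)
E: 11  (via C)
Shortest route: F → G → B → C → E = 11.

11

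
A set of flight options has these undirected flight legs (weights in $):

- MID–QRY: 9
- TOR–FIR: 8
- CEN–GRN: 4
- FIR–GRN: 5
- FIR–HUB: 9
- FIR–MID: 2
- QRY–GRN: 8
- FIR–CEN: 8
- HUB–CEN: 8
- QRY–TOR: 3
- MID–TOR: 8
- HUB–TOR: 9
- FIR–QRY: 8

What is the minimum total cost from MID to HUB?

$11

Running Dijkstra from MID:
MID: 0
FIR: 2  (via MID)
GRN: 7  (via FIR)
TOR: 8  (via MID)
QRY: 9  (via MID)
CEN: 10  (via FIR)
HUB: 11  (via FIR)
Shortest route: MID–FIR–HUB = $11.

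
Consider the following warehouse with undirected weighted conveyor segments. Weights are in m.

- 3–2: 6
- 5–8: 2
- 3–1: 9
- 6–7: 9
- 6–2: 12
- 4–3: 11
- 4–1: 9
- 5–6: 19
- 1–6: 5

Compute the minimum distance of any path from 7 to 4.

Running Dijkstra from 7:
7: 0
6: 9  (via 7)
1: 14  (via 6)
2: 21  (via 6)
3: 23  (via 1)
4: 23  (via 1)
Shortest route: 7 → 6 → 1 → 4 = 23 m.

23 m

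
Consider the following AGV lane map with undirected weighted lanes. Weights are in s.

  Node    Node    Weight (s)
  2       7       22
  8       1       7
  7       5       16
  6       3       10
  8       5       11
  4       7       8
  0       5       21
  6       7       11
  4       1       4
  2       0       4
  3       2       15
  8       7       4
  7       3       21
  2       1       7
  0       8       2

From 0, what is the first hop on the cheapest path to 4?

Candidate routes:
0 → 8 → 1 → 4: 2+7+4 = 13
0 → 8 → 7 → 4: 2+4+8 = 14
The minimum is 13 s via 0 → 8 → 1 → 4.
So from 0 the first move is to 8.

8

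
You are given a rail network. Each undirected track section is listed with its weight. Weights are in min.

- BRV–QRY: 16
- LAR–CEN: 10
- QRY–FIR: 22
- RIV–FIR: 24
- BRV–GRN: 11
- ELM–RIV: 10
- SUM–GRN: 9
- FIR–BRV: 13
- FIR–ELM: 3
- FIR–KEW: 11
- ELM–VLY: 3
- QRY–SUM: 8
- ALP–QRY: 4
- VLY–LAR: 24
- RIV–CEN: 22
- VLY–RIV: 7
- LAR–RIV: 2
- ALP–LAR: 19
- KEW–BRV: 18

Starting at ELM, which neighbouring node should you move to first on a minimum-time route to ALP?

FIR

Candidate routes:
ELM - RIV - LAR - ALP: 10+2+19 = 31
ELM - FIR - QRY - ALP: 3+22+4 = 29
Cheapest is ELM - FIR - QRY - ALP at 29 min.
So from ELM the first move is to FIR.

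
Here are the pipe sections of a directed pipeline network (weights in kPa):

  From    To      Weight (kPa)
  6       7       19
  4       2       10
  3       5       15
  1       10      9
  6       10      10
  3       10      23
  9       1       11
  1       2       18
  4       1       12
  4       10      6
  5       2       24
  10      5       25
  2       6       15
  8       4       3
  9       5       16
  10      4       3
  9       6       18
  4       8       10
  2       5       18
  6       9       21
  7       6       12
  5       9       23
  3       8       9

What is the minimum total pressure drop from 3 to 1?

Settle nodes by increasing distance from 3:
3: 0
8: 9  (via 3)
4: 12  (via 8)
5: 15  (via 3)
10: 18  (via 4)
2: 22  (via 4)
1: 24  (via 4)
Shortest route: 3 → 8 → 4 → 1 = 24 kPa.

24 kPa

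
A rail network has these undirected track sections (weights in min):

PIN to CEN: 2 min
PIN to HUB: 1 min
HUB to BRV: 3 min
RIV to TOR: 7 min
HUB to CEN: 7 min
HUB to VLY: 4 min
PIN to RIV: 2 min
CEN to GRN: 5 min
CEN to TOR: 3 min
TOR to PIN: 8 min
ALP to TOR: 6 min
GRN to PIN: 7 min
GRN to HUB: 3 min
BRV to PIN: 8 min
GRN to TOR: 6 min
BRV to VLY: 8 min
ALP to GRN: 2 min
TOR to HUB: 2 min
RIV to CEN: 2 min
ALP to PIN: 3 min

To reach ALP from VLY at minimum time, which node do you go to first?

Compare a few routes:
VLY - HUB - PIN - ALP: 4+1+3 = 8
VLY - HUB - GRN - ALP: 4+3+2 = 9
Cheapest is VLY - HUB - PIN - ALP at 8 min.
So from VLY the first move is to HUB.

HUB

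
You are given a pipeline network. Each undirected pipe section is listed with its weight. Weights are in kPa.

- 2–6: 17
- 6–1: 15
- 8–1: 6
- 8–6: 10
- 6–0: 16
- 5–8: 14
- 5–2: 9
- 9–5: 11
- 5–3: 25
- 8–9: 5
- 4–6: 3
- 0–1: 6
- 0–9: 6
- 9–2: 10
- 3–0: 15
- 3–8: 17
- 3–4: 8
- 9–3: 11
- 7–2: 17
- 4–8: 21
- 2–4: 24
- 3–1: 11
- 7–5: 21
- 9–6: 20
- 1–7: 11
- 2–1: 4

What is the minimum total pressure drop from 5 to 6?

24 kPa

Settle nodes by increasing distance from 5:
5: 0
2: 9  (via 5)
9: 11  (via 5)
1: 13  (via 2)
8: 14  (via 5)
0: 17  (via 9)
7: 21  (via 5)
3: 22  (via 9)
6: 24  (via 8)
Shortest route: 5–8–6 = 24 kPa.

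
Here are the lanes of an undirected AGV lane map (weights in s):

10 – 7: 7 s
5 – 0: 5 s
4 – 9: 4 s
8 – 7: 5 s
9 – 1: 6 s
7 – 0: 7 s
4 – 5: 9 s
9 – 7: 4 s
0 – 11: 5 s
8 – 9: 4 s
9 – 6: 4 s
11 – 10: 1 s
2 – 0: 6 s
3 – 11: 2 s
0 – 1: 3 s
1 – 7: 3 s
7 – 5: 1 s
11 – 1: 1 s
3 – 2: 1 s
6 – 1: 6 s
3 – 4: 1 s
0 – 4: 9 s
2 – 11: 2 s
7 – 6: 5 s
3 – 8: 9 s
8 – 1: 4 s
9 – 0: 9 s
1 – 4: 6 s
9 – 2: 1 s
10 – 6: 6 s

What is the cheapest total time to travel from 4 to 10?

Settle nodes by increasing distance from 4:
4: 0
3: 1  (via 4)
2: 2  (via 3)
9: 3  (via 2)
11: 3  (via 3)
1: 4  (via 11)
10: 4  (via 11)
Shortest route: 4–3–11–10 = 4 s.

4 s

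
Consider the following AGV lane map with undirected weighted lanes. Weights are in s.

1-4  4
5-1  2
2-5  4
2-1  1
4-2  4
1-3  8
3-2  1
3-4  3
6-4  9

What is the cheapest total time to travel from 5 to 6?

15 s

Shortest distances from 5:
5: 0
1: 2  (via 5)
2: 3  (via 1)
3: 4  (via 2)
4: 6  (via 1)
6: 15  (via 4)
Shortest route: 5 → 1 → 4 → 6 = 15 s.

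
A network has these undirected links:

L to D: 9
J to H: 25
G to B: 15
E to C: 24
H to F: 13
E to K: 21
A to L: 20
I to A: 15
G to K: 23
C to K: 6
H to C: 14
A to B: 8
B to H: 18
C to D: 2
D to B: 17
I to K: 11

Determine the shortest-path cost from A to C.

27

Shortest distances from A:
A: 0
B: 8  (via A)
I: 15  (via A)
L: 20  (via A)
G: 23  (via B)
D: 25  (via B)
H: 26  (via B)
K: 26  (via I)
C: 27  (via D)
Shortest route: A–B–D–C = 27.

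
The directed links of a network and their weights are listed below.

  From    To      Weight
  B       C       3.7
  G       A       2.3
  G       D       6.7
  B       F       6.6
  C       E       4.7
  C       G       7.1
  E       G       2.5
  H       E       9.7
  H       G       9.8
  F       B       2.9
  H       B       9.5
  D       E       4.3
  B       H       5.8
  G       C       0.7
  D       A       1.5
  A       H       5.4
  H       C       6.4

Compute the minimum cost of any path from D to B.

16.4

Enumerating some paths:
D - A - H - B: 1.5+5.4+9.5 = 16.4
D - E - G - A - H - B: 4.3+2.5+2.3+5.4+9.5 = 24
The minimum is 16.4 via D - A - H - B.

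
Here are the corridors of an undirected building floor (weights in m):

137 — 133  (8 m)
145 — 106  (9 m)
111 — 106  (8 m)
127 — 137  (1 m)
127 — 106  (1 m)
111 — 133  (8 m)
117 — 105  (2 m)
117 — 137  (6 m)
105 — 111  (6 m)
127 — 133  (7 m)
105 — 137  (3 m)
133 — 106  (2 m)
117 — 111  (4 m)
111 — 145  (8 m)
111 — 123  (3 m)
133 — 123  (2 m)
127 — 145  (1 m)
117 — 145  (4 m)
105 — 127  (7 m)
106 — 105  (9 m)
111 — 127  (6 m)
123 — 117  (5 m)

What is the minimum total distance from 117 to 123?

Settle nodes by increasing distance from 117:
117: 0
105: 2  (via 117)
145: 4  (via 117)
111: 4  (via 117)
127: 5  (via 145)
123: 5  (via 117)
Shortest route: 117 → 123 = 5 m.

5 m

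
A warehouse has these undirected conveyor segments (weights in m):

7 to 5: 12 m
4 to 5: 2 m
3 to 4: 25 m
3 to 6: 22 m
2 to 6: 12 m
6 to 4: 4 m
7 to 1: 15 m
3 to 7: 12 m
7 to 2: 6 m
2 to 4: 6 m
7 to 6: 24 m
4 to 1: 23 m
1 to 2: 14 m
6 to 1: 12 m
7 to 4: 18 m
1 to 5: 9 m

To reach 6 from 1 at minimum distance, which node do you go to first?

Compare a few routes:
1 → 6: 12 = 12
1 → 5 → 4 → 6: 9+2+4 = 15
Cheapest is 1 → 6 at 12 m.
So from 1 the first move is to 6.

6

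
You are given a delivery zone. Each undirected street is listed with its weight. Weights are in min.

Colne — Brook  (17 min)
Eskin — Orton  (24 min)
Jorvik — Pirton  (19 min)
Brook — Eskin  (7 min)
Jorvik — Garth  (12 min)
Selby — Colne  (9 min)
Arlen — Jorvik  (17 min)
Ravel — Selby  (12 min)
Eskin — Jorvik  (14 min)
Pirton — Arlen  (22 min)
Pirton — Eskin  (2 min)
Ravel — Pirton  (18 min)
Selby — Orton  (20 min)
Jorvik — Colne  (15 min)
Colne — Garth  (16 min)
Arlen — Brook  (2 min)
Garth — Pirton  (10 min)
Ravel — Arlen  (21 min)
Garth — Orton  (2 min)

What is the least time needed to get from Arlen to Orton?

23 min

Running Dijkstra from Arlen:
Arlen: 0
Brook: 2  (via Arlen)
Eskin: 9  (via Brook)
Pirton: 11  (via Eskin)
Jorvik: 17  (via Arlen)
Colne: 19  (via Brook)
Ravel: 21  (via Arlen)
Garth: 21  (via Pirton)
Orton: 23  (via Garth)
Shortest route: Arlen → Brook → Eskin → Pirton → Garth → Orton = 23 min.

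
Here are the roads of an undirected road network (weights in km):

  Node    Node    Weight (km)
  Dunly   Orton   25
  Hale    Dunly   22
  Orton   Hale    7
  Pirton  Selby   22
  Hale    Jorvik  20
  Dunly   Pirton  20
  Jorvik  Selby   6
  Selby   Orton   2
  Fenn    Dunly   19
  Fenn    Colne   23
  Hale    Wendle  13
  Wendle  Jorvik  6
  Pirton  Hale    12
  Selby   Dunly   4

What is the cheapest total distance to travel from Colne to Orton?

Compare a few routes:
Colne → Fenn → Dunly → Selby → Orton: 23+19+4+2 = 48
Colne → Fenn → Dunly → Orton: 23+19+25 = 67
Cheapest is Colne → Fenn → Dunly → Selby → Orton at 48 km.

48 km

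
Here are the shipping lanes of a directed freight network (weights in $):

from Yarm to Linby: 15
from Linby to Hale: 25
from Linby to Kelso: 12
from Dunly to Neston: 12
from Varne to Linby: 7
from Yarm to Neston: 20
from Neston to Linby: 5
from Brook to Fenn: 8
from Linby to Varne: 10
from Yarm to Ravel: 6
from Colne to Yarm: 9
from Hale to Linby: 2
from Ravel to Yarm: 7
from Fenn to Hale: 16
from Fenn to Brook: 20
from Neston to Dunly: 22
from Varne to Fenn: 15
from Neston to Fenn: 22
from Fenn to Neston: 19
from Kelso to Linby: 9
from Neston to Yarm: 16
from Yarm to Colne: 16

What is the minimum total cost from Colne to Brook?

$69

Shortest distances from Colne:
Colne: 0
Yarm: 9  (via Colne)
Ravel: 15  (via Yarm)
Linby: 24  (via Yarm)
Neston: 29  (via Yarm)
Varne: 34  (via Linby)
Kelso: 36  (via Linby)
Hale: 49  (via Linby)
Fenn: 49  (via Varne)
Dunly: 51  (via Neston)
Brook: 69  (via Fenn)
Shortest route: Colne–Yarm–Linby–Varne–Fenn–Brook = $69.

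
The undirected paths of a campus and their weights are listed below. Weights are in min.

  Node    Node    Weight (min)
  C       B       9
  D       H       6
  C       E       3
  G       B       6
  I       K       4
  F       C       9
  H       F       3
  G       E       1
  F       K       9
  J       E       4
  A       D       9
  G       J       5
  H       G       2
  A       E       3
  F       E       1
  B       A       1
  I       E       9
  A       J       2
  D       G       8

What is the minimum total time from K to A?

Candidate routes:
K → I → E → A: 4+9+3 = 16
K → F → E → A: 9+1+3 = 13
K → F → E → J → A: 9+1+4+2 = 16
The minimum is 13 min via K → F → E → A.

13 min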